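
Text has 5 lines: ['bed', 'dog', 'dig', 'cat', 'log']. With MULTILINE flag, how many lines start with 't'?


With MULTILINE flag, ^ matches the start of each line.
Lines: ['bed', 'dog', 'dig', 'cat', 'log']
Checking which lines start with 't':
  Line 1: 'bed' -> no
  Line 2: 'dog' -> no
  Line 3: 'dig' -> no
  Line 4: 'cat' -> no
  Line 5: 'log' -> no
Matching lines: []
Count: 0

0


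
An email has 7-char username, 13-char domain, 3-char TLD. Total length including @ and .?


An email address has format: username@domain.tld
Username length: 7
'@' character: 1
Domain length: 13
'.' character: 1
TLD length: 3
Total = 7 + 1 + 13 + 1 + 3 = 25

25


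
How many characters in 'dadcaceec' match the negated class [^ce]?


Negated class [^ce] matches any char NOT in {c, e}
Scanning 'dadcaceec':
  pos 0: 'd' -> MATCH
  pos 1: 'a' -> MATCH
  pos 2: 'd' -> MATCH
  pos 3: 'c' -> no (excluded)
  pos 4: 'a' -> MATCH
  pos 5: 'c' -> no (excluded)
  pos 6: 'e' -> no (excluded)
  pos 7: 'e' -> no (excluded)
  pos 8: 'c' -> no (excluded)
Total matches: 4

4


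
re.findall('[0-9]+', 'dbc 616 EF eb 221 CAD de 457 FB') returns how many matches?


Pattern '[0-9]+' finds one or more digits.
Text: 'dbc 616 EF eb 221 CAD de 457 FB'
Scanning for matches:
  Match 1: '616'
  Match 2: '221'
  Match 3: '457'
Total matches: 3

3


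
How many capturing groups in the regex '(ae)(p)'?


To count capturing groups, count each '(' that starts a group.
Pattern: '(ae)(p)'
Walking through the pattern:
  Position 0: '(' -> group #1
  Position 4: '(' -> group #2
Total capturing groups: 2

2


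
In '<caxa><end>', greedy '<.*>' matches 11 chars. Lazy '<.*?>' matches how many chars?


Greedy '<.*>' tries to match as MUCH as possible.
Lazy '<.*?>' tries to match as LITTLE as possible.

String: '<caxa><end>'
Greedy '<.*>' starts at first '<' and extends to the LAST '>': '<caxa><end>' (11 chars)
Lazy '<.*?>' starts at first '<' and stops at the FIRST '>': '<caxa>' (6 chars)

6


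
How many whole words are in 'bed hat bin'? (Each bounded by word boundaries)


Word boundaries (\b) mark the start/end of each word.
Text: 'bed hat bin'
Splitting by whitespace:
  Word 1: 'bed'
  Word 2: 'hat'
  Word 3: 'bin'
Total whole words: 3

3


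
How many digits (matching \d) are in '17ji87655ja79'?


\d matches any digit 0-9.
Scanning '17ji87655ja79':
  pos 0: '1' -> DIGIT
  pos 1: '7' -> DIGIT
  pos 4: '8' -> DIGIT
  pos 5: '7' -> DIGIT
  pos 6: '6' -> DIGIT
  pos 7: '5' -> DIGIT
  pos 8: '5' -> DIGIT
  pos 11: '7' -> DIGIT
  pos 12: '9' -> DIGIT
Digits found: ['1', '7', '8', '7', '6', '5', '5', '7', '9']
Total: 9

9


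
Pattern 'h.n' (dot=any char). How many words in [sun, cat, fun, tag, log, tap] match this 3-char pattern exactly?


Pattern 'h.n' means: starts with 'h', any single char, ends with 'n'.
Checking each word (must be exactly 3 chars):
  'sun' (len=3): no
  'cat' (len=3): no
  'fun' (len=3): no
  'tag' (len=3): no
  'log' (len=3): no
  'tap' (len=3): no
Matching words: []
Total: 0

0


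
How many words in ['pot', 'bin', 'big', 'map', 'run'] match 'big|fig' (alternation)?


Alternation 'big|fig' matches either 'big' or 'fig'.
Checking each word:
  'pot' -> no
  'bin' -> no
  'big' -> MATCH
  'map' -> no
  'run' -> no
Matches: ['big']
Count: 1

1


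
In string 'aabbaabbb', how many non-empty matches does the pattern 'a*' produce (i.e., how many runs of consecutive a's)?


Pattern 'a*' matches zero or more a's. We want non-empty runs of consecutive a's.
String: 'aabbaabbb'
Walking through the string to find runs of a's:
  Run 1: positions 0-1 -> 'aa'
  Run 2: positions 4-5 -> 'aa'
Non-empty runs found: ['aa', 'aa']
Count: 2

2


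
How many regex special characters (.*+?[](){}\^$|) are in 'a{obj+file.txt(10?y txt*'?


Regex special characters are: . * + ? [ ] ( ) { } \ ^ $ |
Scanning 'a{obj+file.txt(10?y txt*':
  pos 1: '{' -> SPECIAL
  pos 5: '+' -> SPECIAL
  pos 10: '.' -> SPECIAL
  pos 14: '(' -> SPECIAL
  pos 17: '?' -> SPECIAL
  pos 23: '*' -> SPECIAL
Special chars found: ['{', '+', '.', '(', '?', '*']
Total: 6

6


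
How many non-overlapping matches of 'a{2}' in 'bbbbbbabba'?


Pattern 'a{2}' matches exactly 2 consecutive a's (greedy, non-overlapping).
String: 'bbbbbbabba'
Scanning for runs of a's:
  Run at pos 6: 'a' (length 1) -> 0 match(es)
  Run at pos 9: 'a' (length 1) -> 0 match(es)
Matches found: []
Total: 0

0


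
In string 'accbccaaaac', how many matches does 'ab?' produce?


Pattern 'ab?' matches 'a' optionally followed by 'b'.
String: 'accbccaaaac'
Scanning left to right for 'a' then checking next char:
  Match 1: 'a' (a not followed by b)
  Match 2: 'a' (a not followed by b)
  Match 3: 'a' (a not followed by b)
  Match 4: 'a' (a not followed by b)
  Match 5: 'a' (a not followed by b)
Total matches: 5

5


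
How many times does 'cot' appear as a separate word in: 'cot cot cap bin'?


Scanning each word for exact match 'cot':
  Word 1: 'cot' -> MATCH
  Word 2: 'cot' -> MATCH
  Word 3: 'cap' -> no
  Word 4: 'bin' -> no
Total matches: 2

2


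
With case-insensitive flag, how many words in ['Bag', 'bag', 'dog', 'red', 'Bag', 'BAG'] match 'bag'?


Case-insensitive matching: compare each word's lowercase form to 'bag'.
  'Bag' -> lower='bag' -> MATCH
  'bag' -> lower='bag' -> MATCH
  'dog' -> lower='dog' -> no
  'red' -> lower='red' -> no
  'Bag' -> lower='bag' -> MATCH
  'BAG' -> lower='bag' -> MATCH
Matches: ['Bag', 'bag', 'Bag', 'BAG']
Count: 4

4


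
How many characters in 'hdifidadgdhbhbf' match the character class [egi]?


Character class [egi] matches any of: {e, g, i}
Scanning string 'hdifidadgdhbhbf' character by character:
  pos 0: 'h' -> no
  pos 1: 'd' -> no
  pos 2: 'i' -> MATCH
  pos 3: 'f' -> no
  pos 4: 'i' -> MATCH
  pos 5: 'd' -> no
  pos 6: 'a' -> no
  pos 7: 'd' -> no
  pos 8: 'g' -> MATCH
  pos 9: 'd' -> no
  pos 10: 'h' -> no
  pos 11: 'b' -> no
  pos 12: 'h' -> no
  pos 13: 'b' -> no
  pos 14: 'f' -> no
Total matches: 3

3


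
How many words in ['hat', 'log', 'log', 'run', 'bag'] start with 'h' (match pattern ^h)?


Pattern ^h anchors to start of word. Check which words begin with 'h':
  'hat' -> MATCH (starts with 'h')
  'log' -> no
  'log' -> no
  'run' -> no
  'bag' -> no
Matching words: ['hat']
Count: 1

1


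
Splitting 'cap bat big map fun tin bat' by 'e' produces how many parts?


Splitting by 'e' breaks the string at each occurrence of the separator.
Text: 'cap bat big map fun tin bat'
Parts after split:
  Part 1: 'cap bat big map fun tin bat'
Total parts: 1

1


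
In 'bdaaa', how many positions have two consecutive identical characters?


Looking for consecutive identical characters in 'bdaaa':
  pos 0-1: 'b' vs 'd' -> different
  pos 1-2: 'd' vs 'a' -> different
  pos 2-3: 'a' vs 'a' -> MATCH ('aa')
  pos 3-4: 'a' vs 'a' -> MATCH ('aa')
Consecutive identical pairs: ['aa', 'aa']
Count: 2

2


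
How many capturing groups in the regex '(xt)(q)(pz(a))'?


To count capturing groups, count each '(' that starts a group.
Pattern: '(xt)(q)(pz(a))'
Walking through the pattern:
  Position 0: '(' -> group #1
  Position 4: '(' -> group #2
  Position 7: '(' -> group #3
  Position 10: '(' -> group #4
Total capturing groups: 4

4


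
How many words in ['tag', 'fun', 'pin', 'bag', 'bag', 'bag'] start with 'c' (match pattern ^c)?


Pattern ^c anchors to start of word. Check which words begin with 'c':
  'tag' -> no
  'fun' -> no
  'pin' -> no
  'bag' -> no
  'bag' -> no
  'bag' -> no
Matching words: []
Count: 0

0


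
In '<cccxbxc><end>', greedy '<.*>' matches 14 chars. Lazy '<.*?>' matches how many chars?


Greedy '<.*>' tries to match as MUCH as possible.
Lazy '<.*?>' tries to match as LITTLE as possible.

String: '<cccxbxc><end>'
Greedy '<.*>' starts at first '<' and extends to the LAST '>': '<cccxbxc><end>' (14 chars)
Lazy '<.*?>' starts at first '<' and stops at the FIRST '>': '<cccxbxc>' (9 chars)

9


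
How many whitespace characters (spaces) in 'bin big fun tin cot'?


\s matches whitespace characters (spaces, tabs, etc.).
Text: 'bin big fun tin cot'
This text has 5 words separated by spaces.
Number of spaces = number of words - 1 = 5 - 1 = 4

4


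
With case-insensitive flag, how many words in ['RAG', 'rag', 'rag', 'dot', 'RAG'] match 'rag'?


Case-insensitive matching: compare each word's lowercase form to 'rag'.
  'RAG' -> lower='rag' -> MATCH
  'rag' -> lower='rag' -> MATCH
  'rag' -> lower='rag' -> MATCH
  'dot' -> lower='dot' -> no
  'RAG' -> lower='rag' -> MATCH
Matches: ['RAG', 'rag', 'rag', 'RAG']
Count: 4

4


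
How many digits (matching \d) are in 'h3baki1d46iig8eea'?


\d matches any digit 0-9.
Scanning 'h3baki1d46iig8eea':
  pos 1: '3' -> DIGIT
  pos 6: '1' -> DIGIT
  pos 8: '4' -> DIGIT
  pos 9: '6' -> DIGIT
  pos 13: '8' -> DIGIT
Digits found: ['3', '1', '4', '6', '8']
Total: 5

5


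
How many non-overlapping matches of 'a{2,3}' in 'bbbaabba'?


Pattern 'a{2,3}' matches between 2 and 3 consecutive a's (greedy).
String: 'bbbaabba'
Finding runs of a's and applying greedy matching:
  Run at pos 3: 'aa' (length 2)
  Run at pos 7: 'a' (length 1)
Matches: ['aa']
Count: 1

1


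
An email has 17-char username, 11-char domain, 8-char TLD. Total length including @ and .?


An email address has format: username@domain.tld
Username length: 17
'@' character: 1
Domain length: 11
'.' character: 1
TLD length: 8
Total = 17 + 1 + 11 + 1 + 8 = 38

38


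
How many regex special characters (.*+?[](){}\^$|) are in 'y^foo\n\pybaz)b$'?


Regex special characters are: . * + ? [ ] ( ) { } \ ^ $ |
Scanning 'y^foo\n\pybaz)b$':
  pos 1: '^' -> SPECIAL
  pos 5: '\' -> SPECIAL
  pos 7: '\' -> SPECIAL
  pos 13: ')' -> SPECIAL
  pos 15: '$' -> SPECIAL
Special chars found: ['^', '\\', '\\', ')', '$']
Total: 5

5


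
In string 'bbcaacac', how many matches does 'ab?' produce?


Pattern 'ab?' matches 'a' optionally followed by 'b'.
String: 'bbcaacac'
Scanning left to right for 'a' then checking next char:
  Match 1: 'a' (a not followed by b)
  Match 2: 'a' (a not followed by b)
  Match 3: 'a' (a not followed by b)
Total matches: 3

3


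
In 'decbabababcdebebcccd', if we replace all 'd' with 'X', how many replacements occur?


re.sub('d', 'X', text) replaces every occurrence of 'd' with 'X'.
Text: 'decbabababcdebebcccd'
Scanning for 'd':
  pos 0: 'd' -> replacement #1
  pos 11: 'd' -> replacement #2
  pos 19: 'd' -> replacement #3
Total replacements: 3

3


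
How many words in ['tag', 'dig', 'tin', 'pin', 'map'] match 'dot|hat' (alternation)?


Alternation 'dot|hat' matches either 'dot' or 'hat'.
Checking each word:
  'tag' -> no
  'dig' -> no
  'tin' -> no
  'pin' -> no
  'map' -> no
Matches: []
Count: 0

0


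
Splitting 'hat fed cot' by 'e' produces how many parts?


Splitting by 'e' breaks the string at each occurrence of the separator.
Text: 'hat fed cot'
Parts after split:
  Part 1: 'hat f'
  Part 2: 'd cot'
Total parts: 2

2


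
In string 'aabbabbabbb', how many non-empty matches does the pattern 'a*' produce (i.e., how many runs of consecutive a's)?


Pattern 'a*' matches zero or more a's. We want non-empty runs of consecutive a's.
String: 'aabbabbabbb'
Walking through the string to find runs of a's:
  Run 1: positions 0-1 -> 'aa'
  Run 2: positions 4-4 -> 'a'
  Run 3: positions 7-7 -> 'a'
Non-empty runs found: ['aa', 'a', 'a']
Count: 3

3


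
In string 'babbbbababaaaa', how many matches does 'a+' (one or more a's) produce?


Pattern 'a+' matches one or more consecutive a's.
String: 'babbbbababaaaa'
Scanning for runs of a:
  Match 1: 'a' (length 1)
  Match 2: 'a' (length 1)
  Match 3: 'a' (length 1)
  Match 4: 'aaaa' (length 4)
Total matches: 4

4


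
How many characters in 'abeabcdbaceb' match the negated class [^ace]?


Negated class [^ace] matches any char NOT in {a, c, e}
Scanning 'abeabcdbaceb':
  pos 0: 'a' -> no (excluded)
  pos 1: 'b' -> MATCH
  pos 2: 'e' -> no (excluded)
  pos 3: 'a' -> no (excluded)
  pos 4: 'b' -> MATCH
  pos 5: 'c' -> no (excluded)
  pos 6: 'd' -> MATCH
  pos 7: 'b' -> MATCH
  pos 8: 'a' -> no (excluded)
  pos 9: 'c' -> no (excluded)
  pos 10: 'e' -> no (excluded)
  pos 11: 'b' -> MATCH
Total matches: 5

5


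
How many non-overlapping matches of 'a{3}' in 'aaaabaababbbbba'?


Pattern 'a{3}' matches exactly 3 consecutive a's (greedy, non-overlapping).
String: 'aaaabaababbbbba'
Scanning for runs of a's:
  Run at pos 0: 'aaaa' (length 4) -> 1 match(es)
  Run at pos 5: 'aa' (length 2) -> 0 match(es)
  Run at pos 8: 'a' (length 1) -> 0 match(es)
  Run at pos 14: 'a' (length 1) -> 0 match(es)
Matches found: ['aaa']
Total: 1

1


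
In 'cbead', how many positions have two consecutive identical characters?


Looking for consecutive identical characters in 'cbead':
  pos 0-1: 'c' vs 'b' -> different
  pos 1-2: 'b' vs 'e' -> different
  pos 2-3: 'e' vs 'a' -> different
  pos 3-4: 'a' vs 'd' -> different
Consecutive identical pairs: []
Count: 0

0


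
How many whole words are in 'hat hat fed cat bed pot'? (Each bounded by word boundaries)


Word boundaries (\b) mark the start/end of each word.
Text: 'hat hat fed cat bed pot'
Splitting by whitespace:
  Word 1: 'hat'
  Word 2: 'hat'
  Word 3: 'fed'
  Word 4: 'cat'
  Word 5: 'bed'
  Word 6: 'pot'
Total whole words: 6

6


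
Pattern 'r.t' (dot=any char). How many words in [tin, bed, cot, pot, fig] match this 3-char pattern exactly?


Pattern 'r.t' means: starts with 'r', any single char, ends with 't'.
Checking each word (must be exactly 3 chars):
  'tin' (len=3): no
  'bed' (len=3): no
  'cot' (len=3): no
  'pot' (len=3): no
  'fig' (len=3): no
Matching words: []
Total: 0

0


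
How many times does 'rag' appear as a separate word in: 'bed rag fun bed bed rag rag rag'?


Scanning each word for exact match 'rag':
  Word 1: 'bed' -> no
  Word 2: 'rag' -> MATCH
  Word 3: 'fun' -> no
  Word 4: 'bed' -> no
  Word 5: 'bed' -> no
  Word 6: 'rag' -> MATCH
  Word 7: 'rag' -> MATCH
  Word 8: 'rag' -> MATCH
Total matches: 4

4


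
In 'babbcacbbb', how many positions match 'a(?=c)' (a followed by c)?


Lookahead 'a(?=c)' matches 'a' only when followed by 'c'.
String: 'babbcacbbb'
Checking each position where char is 'a':
  pos 1: 'a' -> no (next='b')
  pos 5: 'a' -> MATCH (next='c')
Matching positions: [5]
Count: 1

1


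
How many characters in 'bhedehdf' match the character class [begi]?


Character class [begi] matches any of: {b, e, g, i}
Scanning string 'bhedehdf' character by character:
  pos 0: 'b' -> MATCH
  pos 1: 'h' -> no
  pos 2: 'e' -> MATCH
  pos 3: 'd' -> no
  pos 4: 'e' -> MATCH
  pos 5: 'h' -> no
  pos 6: 'd' -> no
  pos 7: 'f' -> no
Total matches: 3

3


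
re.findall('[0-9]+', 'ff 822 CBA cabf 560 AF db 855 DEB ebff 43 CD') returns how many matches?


Pattern '[0-9]+' finds one or more digits.
Text: 'ff 822 CBA cabf 560 AF db 855 DEB ebff 43 CD'
Scanning for matches:
  Match 1: '822'
  Match 2: '560'
  Match 3: '855'
  Match 4: '43'
Total matches: 4

4


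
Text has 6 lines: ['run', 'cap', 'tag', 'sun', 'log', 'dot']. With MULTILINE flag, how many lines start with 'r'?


With MULTILINE flag, ^ matches the start of each line.
Lines: ['run', 'cap', 'tag', 'sun', 'log', 'dot']
Checking which lines start with 'r':
  Line 1: 'run' -> MATCH
  Line 2: 'cap' -> no
  Line 3: 'tag' -> no
  Line 4: 'sun' -> no
  Line 5: 'log' -> no
  Line 6: 'dot' -> no
Matching lines: ['run']
Count: 1

1


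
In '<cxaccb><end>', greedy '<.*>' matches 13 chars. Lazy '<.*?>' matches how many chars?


Greedy '<.*>' tries to match as MUCH as possible.
Lazy '<.*?>' tries to match as LITTLE as possible.

String: '<cxaccb><end>'
Greedy '<.*>' starts at first '<' and extends to the LAST '>': '<cxaccb><end>' (13 chars)
Lazy '<.*?>' starts at first '<' and stops at the FIRST '>': '<cxaccb>' (8 chars)

8


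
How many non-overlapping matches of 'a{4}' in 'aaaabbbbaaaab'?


Pattern 'a{4}' matches exactly 4 consecutive a's (greedy, non-overlapping).
String: 'aaaabbbbaaaab'
Scanning for runs of a's:
  Run at pos 0: 'aaaa' (length 4) -> 1 match(es)
  Run at pos 8: 'aaaa' (length 4) -> 1 match(es)
Matches found: ['aaaa', 'aaaa']
Total: 2

2


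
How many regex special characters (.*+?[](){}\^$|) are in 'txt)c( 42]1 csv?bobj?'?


Regex special characters are: . * + ? [ ] ( ) { } \ ^ $ |
Scanning 'txt)c( 42]1 csv?bobj?':
  pos 3: ')' -> SPECIAL
  pos 5: '(' -> SPECIAL
  pos 9: ']' -> SPECIAL
  pos 15: '?' -> SPECIAL
  pos 20: '?' -> SPECIAL
Special chars found: [')', '(', ']', '?', '?']
Total: 5

5


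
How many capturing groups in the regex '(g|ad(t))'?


To count capturing groups, count each '(' that starts a group.
Pattern: '(g|ad(t))'
Walking through the pattern:
  Position 0: '(' -> group #1
  Position 5: '(' -> group #2
Total capturing groups: 2

2


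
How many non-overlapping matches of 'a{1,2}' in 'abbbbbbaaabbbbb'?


Pattern 'a{1,2}' matches between 1 and 2 consecutive a's (greedy).
String: 'abbbbbbaaabbbbb'
Finding runs of a's and applying greedy matching:
  Run at pos 0: 'a' (length 1)
  Run at pos 7: 'aaa' (length 3)
Matches: ['a', 'aa', 'a']
Count: 3

3


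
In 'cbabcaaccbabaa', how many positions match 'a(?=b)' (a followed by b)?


Lookahead 'a(?=b)' matches 'a' only when followed by 'b'.
String: 'cbabcaaccbabaa'
Checking each position where char is 'a':
  pos 2: 'a' -> MATCH (next='b')
  pos 5: 'a' -> no (next='a')
  pos 6: 'a' -> no (next='c')
  pos 10: 'a' -> MATCH (next='b')
  pos 12: 'a' -> no (next='a')
Matching positions: [2, 10]
Count: 2

2


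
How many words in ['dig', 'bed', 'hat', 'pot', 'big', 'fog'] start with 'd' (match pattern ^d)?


Pattern ^d anchors to start of word. Check which words begin with 'd':
  'dig' -> MATCH (starts with 'd')
  'bed' -> no
  'hat' -> no
  'pot' -> no
  'big' -> no
  'fog' -> no
Matching words: ['dig']
Count: 1

1


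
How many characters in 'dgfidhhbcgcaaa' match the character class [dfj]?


Character class [dfj] matches any of: {d, f, j}
Scanning string 'dgfidhhbcgcaaa' character by character:
  pos 0: 'd' -> MATCH
  pos 1: 'g' -> no
  pos 2: 'f' -> MATCH
  pos 3: 'i' -> no
  pos 4: 'd' -> MATCH
  pos 5: 'h' -> no
  pos 6: 'h' -> no
  pos 7: 'b' -> no
  pos 8: 'c' -> no
  pos 9: 'g' -> no
  pos 10: 'c' -> no
  pos 11: 'a' -> no
  pos 12: 'a' -> no
  pos 13: 'a' -> no
Total matches: 3

3


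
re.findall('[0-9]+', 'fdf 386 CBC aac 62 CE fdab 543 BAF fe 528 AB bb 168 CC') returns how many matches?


Pattern '[0-9]+' finds one or more digits.
Text: 'fdf 386 CBC aac 62 CE fdab 543 BAF fe 528 AB bb 168 CC'
Scanning for matches:
  Match 1: '386'
  Match 2: '62'
  Match 3: '543'
  Match 4: '528'
  Match 5: '168'
Total matches: 5

5


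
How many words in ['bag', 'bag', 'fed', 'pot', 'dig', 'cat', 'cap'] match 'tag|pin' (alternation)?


Alternation 'tag|pin' matches either 'tag' or 'pin'.
Checking each word:
  'bag' -> no
  'bag' -> no
  'fed' -> no
  'pot' -> no
  'dig' -> no
  'cat' -> no
  'cap' -> no
Matches: []
Count: 0

0


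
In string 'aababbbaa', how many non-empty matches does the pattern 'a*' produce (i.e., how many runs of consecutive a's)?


Pattern 'a*' matches zero or more a's. We want non-empty runs of consecutive a's.
String: 'aababbbaa'
Walking through the string to find runs of a's:
  Run 1: positions 0-1 -> 'aa'
  Run 2: positions 3-3 -> 'a'
  Run 3: positions 7-8 -> 'aa'
Non-empty runs found: ['aa', 'a', 'aa']
Count: 3

3


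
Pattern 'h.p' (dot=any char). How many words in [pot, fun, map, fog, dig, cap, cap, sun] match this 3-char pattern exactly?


Pattern 'h.p' means: starts with 'h', any single char, ends with 'p'.
Checking each word (must be exactly 3 chars):
  'pot' (len=3): no
  'fun' (len=3): no
  'map' (len=3): no
  'fog' (len=3): no
  'dig' (len=3): no
  'cap' (len=3): no
  'cap' (len=3): no
  'sun' (len=3): no
Matching words: []
Total: 0

0


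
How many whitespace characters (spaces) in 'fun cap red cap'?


\s matches whitespace characters (spaces, tabs, etc.).
Text: 'fun cap red cap'
This text has 4 words separated by spaces.
Number of spaces = number of words - 1 = 4 - 1 = 3

3


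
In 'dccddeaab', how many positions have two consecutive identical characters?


Looking for consecutive identical characters in 'dccddeaab':
  pos 0-1: 'd' vs 'c' -> different
  pos 1-2: 'c' vs 'c' -> MATCH ('cc')
  pos 2-3: 'c' vs 'd' -> different
  pos 3-4: 'd' vs 'd' -> MATCH ('dd')
  pos 4-5: 'd' vs 'e' -> different
  pos 5-6: 'e' vs 'a' -> different
  pos 6-7: 'a' vs 'a' -> MATCH ('aa')
  pos 7-8: 'a' vs 'b' -> different
Consecutive identical pairs: ['cc', 'dd', 'aa']
Count: 3

3


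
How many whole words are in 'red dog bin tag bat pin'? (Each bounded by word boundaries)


Word boundaries (\b) mark the start/end of each word.
Text: 'red dog bin tag bat pin'
Splitting by whitespace:
  Word 1: 'red'
  Word 2: 'dog'
  Word 3: 'bin'
  Word 4: 'tag'
  Word 5: 'bat'
  Word 6: 'pin'
Total whole words: 6

6


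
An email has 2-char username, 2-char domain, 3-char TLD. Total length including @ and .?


An email address has format: username@domain.tld
Username length: 2
'@' character: 1
Domain length: 2
'.' character: 1
TLD length: 3
Total = 2 + 1 + 2 + 1 + 3 = 9

9


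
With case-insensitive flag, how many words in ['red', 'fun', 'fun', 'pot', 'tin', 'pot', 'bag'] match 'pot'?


Case-insensitive matching: compare each word's lowercase form to 'pot'.
  'red' -> lower='red' -> no
  'fun' -> lower='fun' -> no
  'fun' -> lower='fun' -> no
  'pot' -> lower='pot' -> MATCH
  'tin' -> lower='tin' -> no
  'pot' -> lower='pot' -> MATCH
  'bag' -> lower='bag' -> no
Matches: ['pot', 'pot']
Count: 2

2


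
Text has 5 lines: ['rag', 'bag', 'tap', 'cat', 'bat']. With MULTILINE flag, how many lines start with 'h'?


With MULTILINE flag, ^ matches the start of each line.
Lines: ['rag', 'bag', 'tap', 'cat', 'bat']
Checking which lines start with 'h':
  Line 1: 'rag' -> no
  Line 2: 'bag' -> no
  Line 3: 'tap' -> no
  Line 4: 'cat' -> no
  Line 5: 'bat' -> no
Matching lines: []
Count: 0

0


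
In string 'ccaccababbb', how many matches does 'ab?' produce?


Pattern 'ab?' matches 'a' optionally followed by 'b'.
String: 'ccaccababbb'
Scanning left to right for 'a' then checking next char:
  Match 1: 'a' (a not followed by b)
  Match 2: 'ab' (a followed by b)
  Match 3: 'ab' (a followed by b)
Total matches: 3

3


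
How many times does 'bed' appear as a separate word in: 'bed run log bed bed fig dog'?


Scanning each word for exact match 'bed':
  Word 1: 'bed' -> MATCH
  Word 2: 'run' -> no
  Word 3: 'log' -> no
  Word 4: 'bed' -> MATCH
  Word 5: 'bed' -> MATCH
  Word 6: 'fig' -> no
  Word 7: 'dog' -> no
Total matches: 3

3


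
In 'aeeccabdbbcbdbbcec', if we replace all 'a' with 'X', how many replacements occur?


re.sub('a', 'X', text) replaces every occurrence of 'a' with 'X'.
Text: 'aeeccabdbbcbdbbcec'
Scanning for 'a':
  pos 0: 'a' -> replacement #1
  pos 5: 'a' -> replacement #2
Total replacements: 2

2


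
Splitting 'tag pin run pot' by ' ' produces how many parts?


Splitting by ' ' breaks the string at each occurrence of the separator.
Text: 'tag pin run pot'
Parts after split:
  Part 1: 'tag'
  Part 2: 'pin'
  Part 3: 'run'
  Part 4: 'pot'
Total parts: 4

4


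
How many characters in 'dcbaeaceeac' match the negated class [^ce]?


Negated class [^ce] matches any char NOT in {c, e}
Scanning 'dcbaeaceeac':
  pos 0: 'd' -> MATCH
  pos 1: 'c' -> no (excluded)
  pos 2: 'b' -> MATCH
  pos 3: 'a' -> MATCH
  pos 4: 'e' -> no (excluded)
  pos 5: 'a' -> MATCH
  pos 6: 'c' -> no (excluded)
  pos 7: 'e' -> no (excluded)
  pos 8: 'e' -> no (excluded)
  pos 9: 'a' -> MATCH
  pos 10: 'c' -> no (excluded)
Total matches: 5

5


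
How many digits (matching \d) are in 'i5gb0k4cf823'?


\d matches any digit 0-9.
Scanning 'i5gb0k4cf823':
  pos 1: '5' -> DIGIT
  pos 4: '0' -> DIGIT
  pos 6: '4' -> DIGIT
  pos 9: '8' -> DIGIT
  pos 10: '2' -> DIGIT
  pos 11: '3' -> DIGIT
Digits found: ['5', '0', '4', '8', '2', '3']
Total: 6

6


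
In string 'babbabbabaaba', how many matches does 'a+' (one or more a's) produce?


Pattern 'a+' matches one or more consecutive a's.
String: 'babbabbabaaba'
Scanning for runs of a:
  Match 1: 'a' (length 1)
  Match 2: 'a' (length 1)
  Match 3: 'a' (length 1)
  Match 4: 'aa' (length 2)
  Match 5: 'a' (length 1)
Total matches: 5

5


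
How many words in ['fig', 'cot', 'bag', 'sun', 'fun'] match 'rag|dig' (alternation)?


Alternation 'rag|dig' matches either 'rag' or 'dig'.
Checking each word:
  'fig' -> no
  'cot' -> no
  'bag' -> no
  'sun' -> no
  'fun' -> no
Matches: []
Count: 0

0


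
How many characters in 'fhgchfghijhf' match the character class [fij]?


Character class [fij] matches any of: {f, i, j}
Scanning string 'fhgchfghijhf' character by character:
  pos 0: 'f' -> MATCH
  pos 1: 'h' -> no
  pos 2: 'g' -> no
  pos 3: 'c' -> no
  pos 4: 'h' -> no
  pos 5: 'f' -> MATCH
  pos 6: 'g' -> no
  pos 7: 'h' -> no
  pos 8: 'i' -> MATCH
  pos 9: 'j' -> MATCH
  pos 10: 'h' -> no
  pos 11: 'f' -> MATCH
Total matches: 5

5


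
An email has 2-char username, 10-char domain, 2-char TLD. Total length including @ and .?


An email address has format: username@domain.tld
Username length: 2
'@' character: 1
Domain length: 10
'.' character: 1
TLD length: 2
Total = 2 + 1 + 10 + 1 + 2 = 16

16


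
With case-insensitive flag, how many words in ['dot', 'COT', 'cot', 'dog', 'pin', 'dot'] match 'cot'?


Case-insensitive matching: compare each word's lowercase form to 'cot'.
  'dot' -> lower='dot' -> no
  'COT' -> lower='cot' -> MATCH
  'cot' -> lower='cot' -> MATCH
  'dog' -> lower='dog' -> no
  'pin' -> lower='pin' -> no
  'dot' -> lower='dot' -> no
Matches: ['COT', 'cot']
Count: 2

2


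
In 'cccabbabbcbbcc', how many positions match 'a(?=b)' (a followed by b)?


Lookahead 'a(?=b)' matches 'a' only when followed by 'b'.
String: 'cccabbabbcbbcc'
Checking each position where char is 'a':
  pos 3: 'a' -> MATCH (next='b')
  pos 6: 'a' -> MATCH (next='b')
Matching positions: [3, 6]
Count: 2

2


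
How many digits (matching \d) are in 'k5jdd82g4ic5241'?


\d matches any digit 0-9.
Scanning 'k5jdd82g4ic5241':
  pos 1: '5' -> DIGIT
  pos 5: '8' -> DIGIT
  pos 6: '2' -> DIGIT
  pos 8: '4' -> DIGIT
  pos 11: '5' -> DIGIT
  pos 12: '2' -> DIGIT
  pos 13: '4' -> DIGIT
  pos 14: '1' -> DIGIT
Digits found: ['5', '8', '2', '4', '5', '2', '4', '1']
Total: 8

8


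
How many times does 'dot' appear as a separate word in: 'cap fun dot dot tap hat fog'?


Scanning each word for exact match 'dot':
  Word 1: 'cap' -> no
  Word 2: 'fun' -> no
  Word 3: 'dot' -> MATCH
  Word 4: 'dot' -> MATCH
  Word 5: 'tap' -> no
  Word 6: 'hat' -> no
  Word 7: 'fog' -> no
Total matches: 2

2


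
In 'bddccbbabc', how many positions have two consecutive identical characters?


Looking for consecutive identical characters in 'bddccbbabc':
  pos 0-1: 'b' vs 'd' -> different
  pos 1-2: 'd' vs 'd' -> MATCH ('dd')
  pos 2-3: 'd' vs 'c' -> different
  pos 3-4: 'c' vs 'c' -> MATCH ('cc')
  pos 4-5: 'c' vs 'b' -> different
  pos 5-6: 'b' vs 'b' -> MATCH ('bb')
  pos 6-7: 'b' vs 'a' -> different
  pos 7-8: 'a' vs 'b' -> different
  pos 8-9: 'b' vs 'c' -> different
Consecutive identical pairs: ['dd', 'cc', 'bb']
Count: 3

3


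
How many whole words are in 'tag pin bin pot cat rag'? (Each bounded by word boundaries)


Word boundaries (\b) mark the start/end of each word.
Text: 'tag pin bin pot cat rag'
Splitting by whitespace:
  Word 1: 'tag'
  Word 2: 'pin'
  Word 3: 'bin'
  Word 4: 'pot'
  Word 5: 'cat'
  Word 6: 'rag'
Total whole words: 6

6


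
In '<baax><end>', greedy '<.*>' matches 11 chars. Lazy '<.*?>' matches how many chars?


Greedy '<.*>' tries to match as MUCH as possible.
Lazy '<.*?>' tries to match as LITTLE as possible.

String: '<baax><end>'
Greedy '<.*>' starts at first '<' and extends to the LAST '>': '<baax><end>' (11 chars)
Lazy '<.*?>' starts at first '<' and stops at the FIRST '>': '<baax>' (6 chars)

6


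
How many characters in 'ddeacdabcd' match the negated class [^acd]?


Negated class [^acd] matches any char NOT in {a, c, d}
Scanning 'ddeacdabcd':
  pos 0: 'd' -> no (excluded)
  pos 1: 'd' -> no (excluded)
  pos 2: 'e' -> MATCH
  pos 3: 'a' -> no (excluded)
  pos 4: 'c' -> no (excluded)
  pos 5: 'd' -> no (excluded)
  pos 6: 'a' -> no (excluded)
  pos 7: 'b' -> MATCH
  pos 8: 'c' -> no (excluded)
  pos 9: 'd' -> no (excluded)
Total matches: 2

2


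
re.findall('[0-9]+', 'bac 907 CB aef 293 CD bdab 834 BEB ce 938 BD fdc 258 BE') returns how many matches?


Pattern '[0-9]+' finds one or more digits.
Text: 'bac 907 CB aef 293 CD bdab 834 BEB ce 938 BD fdc 258 BE'
Scanning for matches:
  Match 1: '907'
  Match 2: '293'
  Match 3: '834'
  Match 4: '938'
  Match 5: '258'
Total matches: 5

5


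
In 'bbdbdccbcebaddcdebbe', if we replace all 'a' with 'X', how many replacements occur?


re.sub('a', 'X', text) replaces every occurrence of 'a' with 'X'.
Text: 'bbdbdccbcebaddcdebbe'
Scanning for 'a':
  pos 11: 'a' -> replacement #1
Total replacements: 1

1


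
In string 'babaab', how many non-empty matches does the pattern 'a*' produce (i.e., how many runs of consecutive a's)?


Pattern 'a*' matches zero or more a's. We want non-empty runs of consecutive a's.
String: 'babaab'
Walking through the string to find runs of a's:
  Run 1: positions 1-1 -> 'a'
  Run 2: positions 3-4 -> 'aa'
Non-empty runs found: ['a', 'aa']
Count: 2

2


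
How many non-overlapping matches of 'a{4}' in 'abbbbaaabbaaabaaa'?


Pattern 'a{4}' matches exactly 4 consecutive a's (greedy, non-overlapping).
String: 'abbbbaaabbaaabaaa'
Scanning for runs of a's:
  Run at pos 0: 'a' (length 1) -> 0 match(es)
  Run at pos 5: 'aaa' (length 3) -> 0 match(es)
  Run at pos 10: 'aaa' (length 3) -> 0 match(es)
  Run at pos 14: 'aaa' (length 3) -> 0 match(es)
Matches found: []
Total: 0

0


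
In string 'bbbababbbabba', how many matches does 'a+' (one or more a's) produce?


Pattern 'a+' matches one or more consecutive a's.
String: 'bbbababbbabba'
Scanning for runs of a:
  Match 1: 'a' (length 1)
  Match 2: 'a' (length 1)
  Match 3: 'a' (length 1)
  Match 4: 'a' (length 1)
Total matches: 4

4


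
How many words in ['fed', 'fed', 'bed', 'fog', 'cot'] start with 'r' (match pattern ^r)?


Pattern ^r anchors to start of word. Check which words begin with 'r':
  'fed' -> no
  'fed' -> no
  'bed' -> no
  'fog' -> no
  'cot' -> no
Matching words: []
Count: 0

0


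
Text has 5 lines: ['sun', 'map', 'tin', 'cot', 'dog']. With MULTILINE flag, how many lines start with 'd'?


With MULTILINE flag, ^ matches the start of each line.
Lines: ['sun', 'map', 'tin', 'cot', 'dog']
Checking which lines start with 'd':
  Line 1: 'sun' -> no
  Line 2: 'map' -> no
  Line 3: 'tin' -> no
  Line 4: 'cot' -> no
  Line 5: 'dog' -> MATCH
Matching lines: ['dog']
Count: 1

1


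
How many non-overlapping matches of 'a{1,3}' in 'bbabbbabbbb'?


Pattern 'a{1,3}' matches between 1 and 3 consecutive a's (greedy).
String: 'bbabbbabbbb'
Finding runs of a's and applying greedy matching:
  Run at pos 2: 'a' (length 1)
  Run at pos 6: 'a' (length 1)
Matches: ['a', 'a']
Count: 2

2


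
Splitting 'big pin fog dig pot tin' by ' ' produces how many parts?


Splitting by ' ' breaks the string at each occurrence of the separator.
Text: 'big pin fog dig pot tin'
Parts after split:
  Part 1: 'big'
  Part 2: 'pin'
  Part 3: 'fog'
  Part 4: 'dig'
  Part 5: 'pot'
  Part 6: 'tin'
Total parts: 6

6


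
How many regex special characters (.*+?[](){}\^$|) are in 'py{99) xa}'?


Regex special characters are: . * + ? [ ] ( ) { } \ ^ $ |
Scanning 'py{99) xa}':
  pos 2: '{' -> SPECIAL
  pos 5: ')' -> SPECIAL
  pos 9: '}' -> SPECIAL
Special chars found: ['{', ')', '}']
Total: 3

3


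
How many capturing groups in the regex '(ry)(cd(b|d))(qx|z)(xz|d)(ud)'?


To count capturing groups, count each '(' that starts a group.
Pattern: '(ry)(cd(b|d))(qx|z)(xz|d)(ud)'
Walking through the pattern:
  Position 0: '(' -> group #1
  Position 4: '(' -> group #2
  Position 7: '(' -> group #3
  Position 13: '(' -> group #4
  Position 19: '(' -> group #5
  Position 25: '(' -> group #6
Total capturing groups: 6

6


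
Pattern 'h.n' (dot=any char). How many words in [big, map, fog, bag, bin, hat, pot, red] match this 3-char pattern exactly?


Pattern 'h.n' means: starts with 'h', any single char, ends with 'n'.
Checking each word (must be exactly 3 chars):
  'big' (len=3): no
  'map' (len=3): no
  'fog' (len=3): no
  'bag' (len=3): no
  'bin' (len=3): no
  'hat' (len=3): no
  'pot' (len=3): no
  'red' (len=3): no
Matching words: []
Total: 0

0


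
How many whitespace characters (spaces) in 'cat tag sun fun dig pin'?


\s matches whitespace characters (spaces, tabs, etc.).
Text: 'cat tag sun fun dig pin'
This text has 6 words separated by spaces.
Number of spaces = number of words - 1 = 6 - 1 = 5

5


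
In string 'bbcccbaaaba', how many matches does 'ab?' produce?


Pattern 'ab?' matches 'a' optionally followed by 'b'.
String: 'bbcccbaaaba'
Scanning left to right for 'a' then checking next char:
  Match 1: 'a' (a not followed by b)
  Match 2: 'a' (a not followed by b)
  Match 3: 'ab' (a followed by b)
  Match 4: 'a' (a not followed by b)
Total matches: 4

4


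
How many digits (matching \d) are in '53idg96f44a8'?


\d matches any digit 0-9.
Scanning '53idg96f44a8':
  pos 0: '5' -> DIGIT
  pos 1: '3' -> DIGIT
  pos 5: '9' -> DIGIT
  pos 6: '6' -> DIGIT
  pos 8: '4' -> DIGIT
  pos 9: '4' -> DIGIT
  pos 11: '8' -> DIGIT
Digits found: ['5', '3', '9', '6', '4', '4', '8']
Total: 7

7


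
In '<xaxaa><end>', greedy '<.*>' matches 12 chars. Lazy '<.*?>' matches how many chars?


Greedy '<.*>' tries to match as MUCH as possible.
Lazy '<.*?>' tries to match as LITTLE as possible.

String: '<xaxaa><end>'
Greedy '<.*>' starts at first '<' and extends to the LAST '>': '<xaxaa><end>' (12 chars)
Lazy '<.*?>' starts at first '<' and stops at the FIRST '>': '<xaxaa>' (7 chars)

7


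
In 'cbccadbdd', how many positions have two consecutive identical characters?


Looking for consecutive identical characters in 'cbccadbdd':
  pos 0-1: 'c' vs 'b' -> different
  pos 1-2: 'b' vs 'c' -> different
  pos 2-3: 'c' vs 'c' -> MATCH ('cc')
  pos 3-4: 'c' vs 'a' -> different
  pos 4-5: 'a' vs 'd' -> different
  pos 5-6: 'd' vs 'b' -> different
  pos 6-7: 'b' vs 'd' -> different
  pos 7-8: 'd' vs 'd' -> MATCH ('dd')
Consecutive identical pairs: ['cc', 'dd']
Count: 2

2


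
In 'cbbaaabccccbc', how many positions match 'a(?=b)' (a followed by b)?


Lookahead 'a(?=b)' matches 'a' only when followed by 'b'.
String: 'cbbaaabccccbc'
Checking each position where char is 'a':
  pos 3: 'a' -> no (next='a')
  pos 4: 'a' -> no (next='a')
  pos 5: 'a' -> MATCH (next='b')
Matching positions: [5]
Count: 1

1


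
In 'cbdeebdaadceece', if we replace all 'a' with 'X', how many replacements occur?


re.sub('a', 'X', text) replaces every occurrence of 'a' with 'X'.
Text: 'cbdeebdaadceece'
Scanning for 'a':
  pos 7: 'a' -> replacement #1
  pos 8: 'a' -> replacement #2
Total replacements: 2

2


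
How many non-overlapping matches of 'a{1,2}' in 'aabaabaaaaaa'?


Pattern 'a{1,2}' matches between 1 and 2 consecutive a's (greedy).
String: 'aabaabaaaaaa'
Finding runs of a's and applying greedy matching:
  Run at pos 0: 'aa' (length 2)
  Run at pos 3: 'aa' (length 2)
  Run at pos 6: 'aaaaaa' (length 6)
Matches: ['aa', 'aa', 'aa', 'aa', 'aa']
Count: 5

5


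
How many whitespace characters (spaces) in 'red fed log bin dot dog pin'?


\s matches whitespace characters (spaces, tabs, etc.).
Text: 'red fed log bin dot dog pin'
This text has 7 words separated by spaces.
Number of spaces = number of words - 1 = 7 - 1 = 6

6


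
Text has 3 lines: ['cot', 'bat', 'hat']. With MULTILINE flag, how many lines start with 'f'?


With MULTILINE flag, ^ matches the start of each line.
Lines: ['cot', 'bat', 'hat']
Checking which lines start with 'f':
  Line 1: 'cot' -> no
  Line 2: 'bat' -> no
  Line 3: 'hat' -> no
Matching lines: []
Count: 0

0


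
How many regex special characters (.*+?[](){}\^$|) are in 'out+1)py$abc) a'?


Regex special characters are: . * + ? [ ] ( ) { } \ ^ $ |
Scanning 'out+1)py$abc) a':
  pos 3: '+' -> SPECIAL
  pos 5: ')' -> SPECIAL
  pos 8: '$' -> SPECIAL
  pos 12: ')' -> SPECIAL
Special chars found: ['+', ')', '$', ')']
Total: 4

4


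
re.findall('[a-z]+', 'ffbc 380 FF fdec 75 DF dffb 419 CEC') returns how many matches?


Pattern '[a-z]+' finds one or more lowercase letters.
Text: 'ffbc 380 FF fdec 75 DF dffb 419 CEC'
Scanning for matches:
  Match 1: 'ffbc'
  Match 2: 'fdec'
  Match 3: 'dffb'
Total matches: 3

3


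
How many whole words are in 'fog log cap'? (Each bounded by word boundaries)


Word boundaries (\b) mark the start/end of each word.
Text: 'fog log cap'
Splitting by whitespace:
  Word 1: 'fog'
  Word 2: 'log'
  Word 3: 'cap'
Total whole words: 3

3


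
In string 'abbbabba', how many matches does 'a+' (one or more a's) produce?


Pattern 'a+' matches one or more consecutive a's.
String: 'abbbabba'
Scanning for runs of a:
  Match 1: 'a' (length 1)
  Match 2: 'a' (length 1)
  Match 3: 'a' (length 1)
Total matches: 3

3


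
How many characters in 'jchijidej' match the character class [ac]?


Character class [ac] matches any of: {a, c}
Scanning string 'jchijidej' character by character:
  pos 0: 'j' -> no
  pos 1: 'c' -> MATCH
  pos 2: 'h' -> no
  pos 3: 'i' -> no
  pos 4: 'j' -> no
  pos 5: 'i' -> no
  pos 6: 'd' -> no
  pos 7: 'e' -> no
  pos 8: 'j' -> no
Total matches: 1

1


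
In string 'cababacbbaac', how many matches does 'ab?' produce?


Pattern 'ab?' matches 'a' optionally followed by 'b'.
String: 'cababacbbaac'
Scanning left to right for 'a' then checking next char:
  Match 1: 'ab' (a followed by b)
  Match 2: 'ab' (a followed by b)
  Match 3: 'a' (a not followed by b)
  Match 4: 'a' (a not followed by b)
  Match 5: 'a' (a not followed by b)
Total matches: 5

5


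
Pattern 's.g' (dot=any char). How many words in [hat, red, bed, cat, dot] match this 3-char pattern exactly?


Pattern 's.g' means: starts with 's', any single char, ends with 'g'.
Checking each word (must be exactly 3 chars):
  'hat' (len=3): no
  'red' (len=3): no
  'bed' (len=3): no
  'cat' (len=3): no
  'dot' (len=3): no
Matching words: []
Total: 0

0


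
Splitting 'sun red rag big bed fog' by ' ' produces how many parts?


Splitting by ' ' breaks the string at each occurrence of the separator.
Text: 'sun red rag big bed fog'
Parts after split:
  Part 1: 'sun'
  Part 2: 'red'
  Part 3: 'rag'
  Part 4: 'big'
  Part 5: 'bed'
  Part 6: 'fog'
Total parts: 6

6


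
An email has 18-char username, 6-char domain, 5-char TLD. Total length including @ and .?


An email address has format: username@domain.tld
Username length: 18
'@' character: 1
Domain length: 6
'.' character: 1
TLD length: 5
Total = 18 + 1 + 6 + 1 + 5 = 31

31


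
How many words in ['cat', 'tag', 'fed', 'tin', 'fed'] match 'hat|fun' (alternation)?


Alternation 'hat|fun' matches either 'hat' or 'fun'.
Checking each word:
  'cat' -> no
  'tag' -> no
  'fed' -> no
  'tin' -> no
  'fed' -> no
Matches: []
Count: 0

0


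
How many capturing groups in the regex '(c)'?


To count capturing groups, count each '(' that starts a group.
Pattern: '(c)'
Walking through the pattern:
  Position 0: '(' -> group #1
Total capturing groups: 1

1


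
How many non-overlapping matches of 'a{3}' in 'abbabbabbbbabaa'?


Pattern 'a{3}' matches exactly 3 consecutive a's (greedy, non-overlapping).
String: 'abbabbabbbbabaa'
Scanning for runs of a's:
  Run at pos 0: 'a' (length 1) -> 0 match(es)
  Run at pos 3: 'a' (length 1) -> 0 match(es)
  Run at pos 6: 'a' (length 1) -> 0 match(es)
  Run at pos 11: 'a' (length 1) -> 0 match(es)
  Run at pos 13: 'aa' (length 2) -> 0 match(es)
Matches found: []
Total: 0

0
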